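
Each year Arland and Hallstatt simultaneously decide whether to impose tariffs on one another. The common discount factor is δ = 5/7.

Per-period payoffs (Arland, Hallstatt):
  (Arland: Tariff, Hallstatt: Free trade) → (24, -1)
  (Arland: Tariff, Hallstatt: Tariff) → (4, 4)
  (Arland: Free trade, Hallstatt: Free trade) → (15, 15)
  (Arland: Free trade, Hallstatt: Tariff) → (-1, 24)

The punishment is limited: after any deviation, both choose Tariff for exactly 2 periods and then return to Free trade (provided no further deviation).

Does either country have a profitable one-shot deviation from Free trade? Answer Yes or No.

Comparing payoff streams over the 3 periods until play realigns: cooperate → 15(1+δ+…+δ^2); deviate → 24 + 4(δ+…+δ^2).
Cooperation is sustained iff (15−4)(δ+…+δ^2) ≥ 24−15.
δ+…+δ^2 = 5/7·(1−(5/7)^2)/(1−5/7) = 1.2245, and (24−15)/(15−4) = 0.8182.
1.2245 ≥ 0.8182, so cooperation is sustainable.

No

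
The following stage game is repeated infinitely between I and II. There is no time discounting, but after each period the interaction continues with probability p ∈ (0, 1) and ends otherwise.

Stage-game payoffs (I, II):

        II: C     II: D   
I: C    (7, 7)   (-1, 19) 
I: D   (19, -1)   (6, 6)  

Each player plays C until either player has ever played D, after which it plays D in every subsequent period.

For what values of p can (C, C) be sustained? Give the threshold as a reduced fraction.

With no time discounting, the continuation probability p plays the role of the discount factor.
Grim-trigger IC: 7/(1−p) ≥ 19 + 6p/(1−p) ⇒ p ≥ (19−7)/(19−6) = 12/13.

12/13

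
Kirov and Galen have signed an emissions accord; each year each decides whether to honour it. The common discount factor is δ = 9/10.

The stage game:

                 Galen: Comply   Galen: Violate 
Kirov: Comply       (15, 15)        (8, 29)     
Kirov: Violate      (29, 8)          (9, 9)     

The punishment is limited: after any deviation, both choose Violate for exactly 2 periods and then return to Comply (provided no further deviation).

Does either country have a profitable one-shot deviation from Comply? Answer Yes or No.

Yes

A one-shot deviation gives 29 now, then 9 for 2 periods, then back to 15.
Gain from deviating: (29−15) today; loss: (15−9) in each of the next 2 periods.
No-deviation condition: (15−9)(δ+…+δ^2) ≥ 29−15, i.e. δ+…+δ^2 ≥ 7/3.
At δ = 9/10: δ+…+δ^2 = 1.7100 < 2.3333.
So cooperation is not sustainable.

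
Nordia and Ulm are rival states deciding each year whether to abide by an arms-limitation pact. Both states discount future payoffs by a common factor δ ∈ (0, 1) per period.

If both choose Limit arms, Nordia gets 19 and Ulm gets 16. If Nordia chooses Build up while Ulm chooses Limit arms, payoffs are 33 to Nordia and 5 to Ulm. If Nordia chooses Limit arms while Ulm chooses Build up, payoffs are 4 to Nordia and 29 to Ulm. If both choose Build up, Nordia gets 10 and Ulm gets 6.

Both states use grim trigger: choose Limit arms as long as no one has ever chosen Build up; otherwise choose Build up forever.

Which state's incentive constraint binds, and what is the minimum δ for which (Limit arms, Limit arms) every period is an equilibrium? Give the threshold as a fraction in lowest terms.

For Nordia: deviation gain 33−19 = 14, per-period punishment loss 19−10 = 9. IC gives δ ≥ 14/23.
For Ulm: gain 13, loss 10 per period, so δ ≥ 13/23.
The tighter constraint is Nordia's, so cooperation needs δ ≥ 14/23.

Nordia; δ ≥ 14/23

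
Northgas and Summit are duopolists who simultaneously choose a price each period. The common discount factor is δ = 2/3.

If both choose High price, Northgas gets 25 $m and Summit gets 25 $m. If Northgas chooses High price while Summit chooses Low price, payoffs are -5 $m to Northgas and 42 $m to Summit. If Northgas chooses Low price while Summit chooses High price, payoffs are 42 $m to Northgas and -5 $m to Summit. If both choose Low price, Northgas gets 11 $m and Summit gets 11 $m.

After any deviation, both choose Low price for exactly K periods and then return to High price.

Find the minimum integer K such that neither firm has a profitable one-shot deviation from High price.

3

IC: δ(1−δ^K)/(1−δ) ≥ (42−25)/(25−11) = 17/14.
With δ = 2/3: need 1 − δ^K ≥ 17/14·(1−2/3)/(2/3), i.e. δ^K ≤ 0.3929.
Since (2/3)^2 = 0.4444 and (2/3)^3 = 0.2963, the smallest such K is 3.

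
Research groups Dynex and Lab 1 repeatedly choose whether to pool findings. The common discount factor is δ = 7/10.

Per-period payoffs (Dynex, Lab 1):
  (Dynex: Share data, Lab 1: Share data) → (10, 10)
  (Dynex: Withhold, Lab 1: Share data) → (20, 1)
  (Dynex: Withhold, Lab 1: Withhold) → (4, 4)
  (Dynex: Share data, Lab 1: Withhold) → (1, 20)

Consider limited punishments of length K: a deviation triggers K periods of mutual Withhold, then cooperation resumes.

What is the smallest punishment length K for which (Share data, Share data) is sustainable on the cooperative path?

4

Need Σ_{k=1}^{K} δ^k ≥ (20−10)/(10−4) = 1.6667 at δ = 7/10.
At K = 3 the sum is 1.5330 < 1.6667; at K = 4 it is 1.7731 ≥ 1.6667.
So the minimum punishment length is K = 4.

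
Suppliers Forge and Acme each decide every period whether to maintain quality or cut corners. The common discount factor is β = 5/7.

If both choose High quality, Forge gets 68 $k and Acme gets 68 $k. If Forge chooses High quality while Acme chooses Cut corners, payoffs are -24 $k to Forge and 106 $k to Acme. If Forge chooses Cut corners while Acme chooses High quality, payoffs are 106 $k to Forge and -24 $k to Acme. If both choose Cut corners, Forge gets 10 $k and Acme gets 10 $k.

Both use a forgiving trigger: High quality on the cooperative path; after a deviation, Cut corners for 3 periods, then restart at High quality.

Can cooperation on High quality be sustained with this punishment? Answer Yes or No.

Yes

A one-shot deviation gives 106 now, then 10 for 3 periods, then back to 68.
Gain from deviating: (106−68) today; loss: (68−10) in each of the next 3 periods.
No-deviation condition: (68−10)(β+…+β^3) ≥ 106−68, i.e. β+…+β^3 ≥ 19/29.
At β = 5/7: β+…+β^3 = 1.5889 ≥ 0.6552.
So cooperation is sustainable.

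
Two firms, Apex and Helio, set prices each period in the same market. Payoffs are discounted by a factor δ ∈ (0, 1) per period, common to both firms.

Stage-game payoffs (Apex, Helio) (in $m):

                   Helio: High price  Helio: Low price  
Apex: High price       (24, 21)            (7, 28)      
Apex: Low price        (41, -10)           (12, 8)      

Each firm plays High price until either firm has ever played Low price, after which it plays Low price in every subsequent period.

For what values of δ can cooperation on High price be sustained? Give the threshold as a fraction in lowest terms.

For Apex: deviation gain 41−24 = 17, per-period punishment loss 24−12 = 12. IC gives δ ≥ 17/29.
For Helio: gain 7, loss 13 per period, so δ ≥ 7/20.
The tighter constraint is Apex's, so cooperation needs δ ≥ 17/29.

17/29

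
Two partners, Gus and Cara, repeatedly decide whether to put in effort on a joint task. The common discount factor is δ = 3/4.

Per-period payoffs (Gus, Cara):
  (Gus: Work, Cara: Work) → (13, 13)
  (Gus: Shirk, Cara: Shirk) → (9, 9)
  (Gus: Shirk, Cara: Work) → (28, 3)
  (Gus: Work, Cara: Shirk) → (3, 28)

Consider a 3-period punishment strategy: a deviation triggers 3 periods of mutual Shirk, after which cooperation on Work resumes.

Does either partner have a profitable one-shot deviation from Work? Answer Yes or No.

Yes

A one-shot deviation gives 28 now, then 9 for 3 periods, then back to 13.
Gain from deviating: (28−13) today; loss: (13−9) in each of the next 3 periods.
No-deviation condition: (13−9)(δ+…+δ^3) ≥ 28−13, i.e. δ+…+δ^3 ≥ 15/4.
At δ = 3/4: δ+…+δ^3 = 1.7344 < 3.7500.
So cooperation is not sustainable.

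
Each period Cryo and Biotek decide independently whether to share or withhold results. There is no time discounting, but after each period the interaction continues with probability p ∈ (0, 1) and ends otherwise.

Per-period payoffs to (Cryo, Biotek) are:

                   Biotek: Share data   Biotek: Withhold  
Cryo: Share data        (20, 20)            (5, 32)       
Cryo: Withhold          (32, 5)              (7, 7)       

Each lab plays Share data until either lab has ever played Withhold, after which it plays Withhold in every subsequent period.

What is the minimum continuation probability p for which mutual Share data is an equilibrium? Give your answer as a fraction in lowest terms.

12/25

With no time discounting, the continuation probability p plays the role of the discount factor.
Grim-trigger IC: 20/(1−p) ≥ 32 + 7p/(1−p) ⇒ p ≥ (32−20)/(32−7) = 12/25.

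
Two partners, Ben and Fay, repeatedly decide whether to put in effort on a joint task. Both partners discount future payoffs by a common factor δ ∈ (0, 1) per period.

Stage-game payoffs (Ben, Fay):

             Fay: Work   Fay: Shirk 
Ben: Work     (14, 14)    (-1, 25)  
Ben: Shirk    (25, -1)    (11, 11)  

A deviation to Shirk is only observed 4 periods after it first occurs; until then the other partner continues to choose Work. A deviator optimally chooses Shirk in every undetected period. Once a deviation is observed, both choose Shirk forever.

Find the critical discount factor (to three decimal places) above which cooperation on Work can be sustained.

Deviating for the 4 undetected periods gains 25−14 = 11 per period over cooperation, then loses 14−11 = 3 per period forever once punishment starts.
Gain: 11(1 + δ + … + δ^3); loss: 3·δ^4/(1−δ).
No profitable deviation ⇔ 11(1−δ^4) ≤ 3·δ^4, i.e. δ^4 ≥ 11/(11+3) = 11/14.
Hence δ ≥ (11/14)^(1/4) ≈ 0.941.

0.941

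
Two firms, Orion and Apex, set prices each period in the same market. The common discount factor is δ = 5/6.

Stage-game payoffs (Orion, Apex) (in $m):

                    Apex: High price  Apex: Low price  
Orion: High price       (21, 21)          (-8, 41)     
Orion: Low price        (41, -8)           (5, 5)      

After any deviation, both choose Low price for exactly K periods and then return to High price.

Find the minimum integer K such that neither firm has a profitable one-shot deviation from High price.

2

No profitable deviation requires (21−5)(δ+…+δ^K) ≥ 41−21, i.e. δ+…+δ^K ≥ 5/4 ≈ 1.2500.
With δ = 5/6, the partial sums are K=1: 0.8333, K=2: 1.5278.
K = 2 is the first length at which the sum reaches 1.2500.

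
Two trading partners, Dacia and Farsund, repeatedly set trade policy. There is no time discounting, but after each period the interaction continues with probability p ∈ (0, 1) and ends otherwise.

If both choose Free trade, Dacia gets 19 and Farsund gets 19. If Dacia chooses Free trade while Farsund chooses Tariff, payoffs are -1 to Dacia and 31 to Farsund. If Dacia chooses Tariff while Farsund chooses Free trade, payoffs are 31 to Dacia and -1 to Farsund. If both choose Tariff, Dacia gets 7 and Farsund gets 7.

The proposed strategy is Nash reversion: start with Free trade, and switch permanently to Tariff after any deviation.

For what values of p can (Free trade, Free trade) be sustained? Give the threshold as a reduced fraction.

1/2

Expected cooperation value is 19 + p·19 + p²·19 + … = 19/(1−p); deviation gives 31 + p·7/(1−p).
19 ≥ 31(1−p) + 7p ⇒ 24p ≥ 12 ⇒ p ≥ 12/24 = 1/2.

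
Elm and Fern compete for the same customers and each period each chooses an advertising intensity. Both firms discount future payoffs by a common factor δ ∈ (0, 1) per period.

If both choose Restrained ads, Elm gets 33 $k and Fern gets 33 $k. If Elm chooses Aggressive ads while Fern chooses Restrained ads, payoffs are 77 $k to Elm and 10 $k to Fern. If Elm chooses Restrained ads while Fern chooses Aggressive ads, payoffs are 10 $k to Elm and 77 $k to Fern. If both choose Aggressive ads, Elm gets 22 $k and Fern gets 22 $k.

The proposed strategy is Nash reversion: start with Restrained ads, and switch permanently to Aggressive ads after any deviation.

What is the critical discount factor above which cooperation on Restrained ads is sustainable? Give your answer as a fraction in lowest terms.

4/5

Cooperation forever yields 33 each period: 33/(1−δ).
Deviating yields 77 once, then 22 forever: 77 + 22δ/(1−δ).
No profitable deviation requires 33/(1−δ) ≥ 77 + 22δ/(1−δ).
Multiplying by (1−δ): 33 ≥ 77(1−δ) + 22δ = 77 − 55δ.
So 55δ ≥ 44, i.e. δ ≥ 44/55 = 4/5.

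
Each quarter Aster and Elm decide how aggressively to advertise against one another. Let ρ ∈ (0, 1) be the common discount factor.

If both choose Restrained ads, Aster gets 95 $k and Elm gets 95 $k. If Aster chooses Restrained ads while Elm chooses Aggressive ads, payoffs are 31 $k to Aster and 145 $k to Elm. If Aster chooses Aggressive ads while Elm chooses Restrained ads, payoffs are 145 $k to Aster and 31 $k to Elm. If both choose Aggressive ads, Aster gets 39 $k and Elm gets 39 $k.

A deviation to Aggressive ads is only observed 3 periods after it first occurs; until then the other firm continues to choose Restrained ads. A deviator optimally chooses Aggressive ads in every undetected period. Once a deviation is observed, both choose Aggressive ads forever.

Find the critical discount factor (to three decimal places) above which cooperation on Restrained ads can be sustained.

0.778

The best deviation is to choose Aggressive ads for all 3 undetected periods, earning 145 each, then 39 forever once detected.
Deviation value: 145(1−ρ^3)/(1−ρ) + 39ρ^3/(1−ρ); cooperation value: 95/(1−ρ).
IC: 95 ≥ 145(1−ρ^3) + 39ρ^3 = 145 − 106ρ^3.
So ρ^3 ≥ 50/106 = 25/53, giving ρ ≥ (25/53)^(1/3) ≈ 0.778.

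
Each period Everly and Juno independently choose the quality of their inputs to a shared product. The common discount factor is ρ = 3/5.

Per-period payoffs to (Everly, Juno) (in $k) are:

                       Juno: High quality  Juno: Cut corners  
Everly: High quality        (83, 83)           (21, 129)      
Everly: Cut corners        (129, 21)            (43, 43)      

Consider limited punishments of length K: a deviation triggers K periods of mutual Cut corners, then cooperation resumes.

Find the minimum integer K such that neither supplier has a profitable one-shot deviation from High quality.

3

Need Σ_{k=1}^{K} ρ^k ≥ (129−83)/(83−43) = 1.1500 at ρ = 3/5.
At K = 2 the sum is 0.9600 < 1.1500; at K = 3 it is 1.1760 ≥ 1.1500.
So the minimum punishment length is K = 3.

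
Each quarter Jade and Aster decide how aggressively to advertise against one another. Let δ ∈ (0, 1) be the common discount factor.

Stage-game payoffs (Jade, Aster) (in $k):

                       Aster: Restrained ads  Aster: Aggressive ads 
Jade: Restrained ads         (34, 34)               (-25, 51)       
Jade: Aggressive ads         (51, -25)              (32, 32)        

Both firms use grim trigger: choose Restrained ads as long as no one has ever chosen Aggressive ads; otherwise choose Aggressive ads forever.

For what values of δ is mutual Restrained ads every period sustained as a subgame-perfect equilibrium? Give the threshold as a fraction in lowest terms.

34/(1−δ) ≥ 51 + 32δ/(1−δ)
34 ≥ 51 − 19δ
δ ≥ 17/19.

17/19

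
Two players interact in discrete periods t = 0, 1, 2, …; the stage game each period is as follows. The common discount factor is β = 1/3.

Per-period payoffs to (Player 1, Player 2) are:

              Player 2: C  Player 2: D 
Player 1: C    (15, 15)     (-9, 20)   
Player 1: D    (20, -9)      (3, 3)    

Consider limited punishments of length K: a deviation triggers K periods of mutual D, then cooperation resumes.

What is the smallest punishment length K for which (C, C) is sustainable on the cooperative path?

2

IC: β(1−β^K)/(1−β) ≥ (20−15)/(15−3) = 5/12.
With β = 1/3: need 1 − β^K ≥ 5/12·(1−1/3)/(1/3), i.e. β^K ≤ 0.1667.
Since (1/3)^1 = 0.3333 and (1/3)^2 = 0.1111, the smallest such K is 2.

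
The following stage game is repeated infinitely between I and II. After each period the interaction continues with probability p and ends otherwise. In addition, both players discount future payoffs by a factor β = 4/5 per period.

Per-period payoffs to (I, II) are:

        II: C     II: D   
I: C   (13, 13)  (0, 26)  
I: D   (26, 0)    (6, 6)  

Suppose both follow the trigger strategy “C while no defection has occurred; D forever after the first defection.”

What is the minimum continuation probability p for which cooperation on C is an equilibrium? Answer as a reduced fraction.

With continuation probability p and discount β, the effective per-period discount factor is βp.
Grim-trigger IC: βp ≥ (26−13)/(26−6) = 13/20.
So p ≥ (13/20)/(4/5) = 13/16.

13/16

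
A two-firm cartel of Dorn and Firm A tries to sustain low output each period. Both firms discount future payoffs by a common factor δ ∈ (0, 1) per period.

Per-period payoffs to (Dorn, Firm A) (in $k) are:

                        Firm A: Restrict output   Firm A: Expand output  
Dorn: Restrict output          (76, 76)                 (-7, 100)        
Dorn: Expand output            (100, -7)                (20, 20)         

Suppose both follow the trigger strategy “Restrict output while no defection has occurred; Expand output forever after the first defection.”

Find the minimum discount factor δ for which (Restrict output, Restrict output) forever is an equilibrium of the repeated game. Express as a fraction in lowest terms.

One-period gain from deviating is 100 − 76 = 24. The loss is 76 − 20 = 56 in every subsequent period, with present value 56·δ/(1−δ).
Deviation is unprofitable when 56·δ/(1−δ) ≥ 24, i.e. δ/(1−δ) ≥ 3/7.
Equivalently δ ≥ 24/(24+56) = 3/10.

3/10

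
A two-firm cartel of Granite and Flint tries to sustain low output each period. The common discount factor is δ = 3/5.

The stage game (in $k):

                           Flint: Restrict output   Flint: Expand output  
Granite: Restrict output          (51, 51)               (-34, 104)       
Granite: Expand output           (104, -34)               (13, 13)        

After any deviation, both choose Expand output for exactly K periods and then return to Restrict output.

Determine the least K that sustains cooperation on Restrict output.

IC: δ(1−δ^K)/(1−δ) ≥ (104−51)/(51−13) = 53/38.
With δ = 3/5: need 1 − δ^K ≥ 53/38·(1−3/5)/(3/5), i.e. δ^K ≤ 0.0702.
Since (3/5)^5 = 0.0778 and (3/5)^6 = 0.0467, the smallest such K is 6.

6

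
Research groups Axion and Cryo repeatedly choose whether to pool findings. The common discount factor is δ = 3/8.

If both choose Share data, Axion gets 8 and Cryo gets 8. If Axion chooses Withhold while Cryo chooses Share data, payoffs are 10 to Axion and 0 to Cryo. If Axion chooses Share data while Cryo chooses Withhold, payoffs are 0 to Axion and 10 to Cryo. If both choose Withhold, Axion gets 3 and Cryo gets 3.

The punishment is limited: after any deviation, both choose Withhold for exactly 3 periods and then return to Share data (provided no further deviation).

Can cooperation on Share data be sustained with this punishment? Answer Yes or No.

Yes

Comparing payoff streams over the 4 periods until play realigns: cooperate → 8(1+δ+…+δ^3); deviate → 10 + 3(δ+…+δ^3).
Cooperation is sustained iff (8−3)(δ+…+δ^3) ≥ 10−8.
δ+…+δ^3 = 3/8·(1−(3/8)^3)/(1−3/8) = 0.5684, and (10−8)/(8−3) = 0.4000.
0.5684 ≥ 0.4000, so cooperation is sustainable.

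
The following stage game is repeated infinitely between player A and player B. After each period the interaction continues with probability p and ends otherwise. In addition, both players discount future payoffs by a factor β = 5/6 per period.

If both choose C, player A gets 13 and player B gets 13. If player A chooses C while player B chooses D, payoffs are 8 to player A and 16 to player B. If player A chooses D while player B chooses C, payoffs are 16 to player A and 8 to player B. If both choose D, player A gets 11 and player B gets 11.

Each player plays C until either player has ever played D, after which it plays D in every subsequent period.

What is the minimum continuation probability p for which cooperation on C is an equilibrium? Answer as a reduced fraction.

With continuation probability p and discount β, the effective per-period discount factor is βp.
Grim-trigger IC: βp ≥ (16−13)/(16−11) = 3/5.
So p ≥ (3/5)/(5/6) = 18/25.

18/25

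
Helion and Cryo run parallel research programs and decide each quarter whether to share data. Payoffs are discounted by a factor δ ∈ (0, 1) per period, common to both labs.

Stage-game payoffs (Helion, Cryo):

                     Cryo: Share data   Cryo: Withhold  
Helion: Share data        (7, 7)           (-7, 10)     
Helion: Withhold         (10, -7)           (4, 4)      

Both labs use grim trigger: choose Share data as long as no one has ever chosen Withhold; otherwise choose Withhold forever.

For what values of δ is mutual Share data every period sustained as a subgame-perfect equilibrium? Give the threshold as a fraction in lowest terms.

7/(1−δ) ≥ 10 + 4δ/(1−δ)
7 ≥ 10 − 6δ
δ ≥ 3/6 = 1/2.

1/2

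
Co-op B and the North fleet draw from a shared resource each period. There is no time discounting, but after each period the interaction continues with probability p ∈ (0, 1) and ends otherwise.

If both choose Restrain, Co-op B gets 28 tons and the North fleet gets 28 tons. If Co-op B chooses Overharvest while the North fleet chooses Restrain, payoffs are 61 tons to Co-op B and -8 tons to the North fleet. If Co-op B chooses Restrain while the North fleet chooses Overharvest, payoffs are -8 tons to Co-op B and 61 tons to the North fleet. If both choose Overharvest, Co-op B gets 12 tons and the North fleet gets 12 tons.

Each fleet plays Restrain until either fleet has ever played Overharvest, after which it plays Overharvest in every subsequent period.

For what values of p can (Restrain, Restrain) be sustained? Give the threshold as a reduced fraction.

33/49

With no time discounting, the continuation probability p plays the role of the discount factor.
Grim-trigger IC: 28/(1−p) ≥ 61 + 12p/(1−p) ⇒ p ≥ (61−28)/(61−12) = 33/49.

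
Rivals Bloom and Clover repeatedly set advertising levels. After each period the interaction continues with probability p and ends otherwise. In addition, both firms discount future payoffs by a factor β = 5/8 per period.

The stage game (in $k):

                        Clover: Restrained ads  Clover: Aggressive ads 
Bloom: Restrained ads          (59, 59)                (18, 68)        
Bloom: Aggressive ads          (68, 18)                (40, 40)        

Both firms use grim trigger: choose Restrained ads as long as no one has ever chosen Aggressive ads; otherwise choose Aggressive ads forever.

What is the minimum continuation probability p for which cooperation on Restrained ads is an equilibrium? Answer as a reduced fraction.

18/35

Expected continuation weight on next period's payoff is β·p = 5/8·p, which plays the role of the discount factor.
Cooperation requires 5/8·p ≥ (68−59)/(68−40) = 9/28, hence p ≥ 18/35.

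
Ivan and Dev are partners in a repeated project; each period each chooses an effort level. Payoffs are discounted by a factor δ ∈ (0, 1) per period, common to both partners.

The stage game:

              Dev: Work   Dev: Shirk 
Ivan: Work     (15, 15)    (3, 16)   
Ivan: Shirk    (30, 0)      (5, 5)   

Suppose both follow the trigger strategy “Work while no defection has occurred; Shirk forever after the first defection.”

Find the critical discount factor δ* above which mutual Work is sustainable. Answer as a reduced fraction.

3/5

Ivan's threshold: (30−15)/(30−5) = 3/5.
Dev's threshold: (16−15)/(16−5) = 1/11.
3/5 > 1/11, so Ivan binds and δ* = 3/5.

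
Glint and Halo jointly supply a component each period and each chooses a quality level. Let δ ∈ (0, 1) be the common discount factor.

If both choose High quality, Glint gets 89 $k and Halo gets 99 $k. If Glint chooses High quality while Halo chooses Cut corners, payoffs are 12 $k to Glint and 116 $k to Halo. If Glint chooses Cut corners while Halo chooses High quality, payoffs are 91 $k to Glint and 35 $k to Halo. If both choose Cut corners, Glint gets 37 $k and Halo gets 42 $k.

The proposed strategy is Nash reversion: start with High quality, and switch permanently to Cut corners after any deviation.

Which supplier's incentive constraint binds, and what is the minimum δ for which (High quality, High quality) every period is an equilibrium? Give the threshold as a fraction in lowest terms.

Halo; δ ≥ 17/74

Glint: cooperation gives 89 each period; deviation gives 91 once then 37 forever.
  89/(1−δ) ≥ 91 + 37δ/(1−δ) ⇒ δ ≥ 2/54 = 1/27.
Halo: cooperation gives 99 each period; deviation gives 116 once then 42 forever.
  δ ≥ 17/74.
Both must hold, so the binding constraint is Halo's: δ ≥ 17/74.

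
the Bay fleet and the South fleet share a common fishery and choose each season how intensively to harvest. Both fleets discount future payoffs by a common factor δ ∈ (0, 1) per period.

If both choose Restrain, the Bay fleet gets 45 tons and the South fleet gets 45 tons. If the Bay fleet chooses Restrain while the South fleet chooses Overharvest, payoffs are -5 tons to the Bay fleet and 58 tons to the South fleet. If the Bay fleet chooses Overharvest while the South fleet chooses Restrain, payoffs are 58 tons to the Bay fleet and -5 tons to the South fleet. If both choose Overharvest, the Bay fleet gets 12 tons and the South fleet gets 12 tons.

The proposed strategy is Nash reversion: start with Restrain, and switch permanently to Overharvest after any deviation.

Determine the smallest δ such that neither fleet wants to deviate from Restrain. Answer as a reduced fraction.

Cooperation forever yields 45 each period: 45/(1−δ).
Deviating yields 58 once, then 12 forever: 58 + 12δ/(1−δ).
No profitable deviation requires 45/(1−δ) ≥ 58 + 12δ/(1−δ).
Multiplying by (1−δ): 45 ≥ 58(1−δ) + 12δ = 58 − 46δ.
So 46δ ≥ 13, i.e. δ ≥ 13/46.

13/46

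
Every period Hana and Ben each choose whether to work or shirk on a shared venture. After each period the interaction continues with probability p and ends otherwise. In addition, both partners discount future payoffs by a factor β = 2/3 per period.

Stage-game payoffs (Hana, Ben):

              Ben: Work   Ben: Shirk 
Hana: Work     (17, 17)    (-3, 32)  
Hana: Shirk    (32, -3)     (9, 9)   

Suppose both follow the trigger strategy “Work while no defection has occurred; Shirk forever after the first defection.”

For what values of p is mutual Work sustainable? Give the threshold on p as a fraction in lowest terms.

45/46

With continuation probability p and discount β, the effective per-period discount factor is βp.
Grim-trigger IC: βp ≥ (32−17)/(32−9) = 15/23.
So p ≥ (15/23)/(2/3) = 45/46.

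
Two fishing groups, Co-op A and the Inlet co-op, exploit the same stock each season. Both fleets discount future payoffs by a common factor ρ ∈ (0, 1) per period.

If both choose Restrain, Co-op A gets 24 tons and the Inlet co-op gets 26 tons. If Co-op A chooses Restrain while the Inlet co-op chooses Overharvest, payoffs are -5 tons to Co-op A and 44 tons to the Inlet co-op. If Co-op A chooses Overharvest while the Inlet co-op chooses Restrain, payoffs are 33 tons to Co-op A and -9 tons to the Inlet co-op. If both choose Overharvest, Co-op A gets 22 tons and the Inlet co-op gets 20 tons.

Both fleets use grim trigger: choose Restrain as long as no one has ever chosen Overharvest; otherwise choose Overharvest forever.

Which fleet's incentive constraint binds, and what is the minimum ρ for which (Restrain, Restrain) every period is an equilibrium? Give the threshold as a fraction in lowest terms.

Co-op A's threshold: (33−24)/(33−22) = 9/11.
the Inlet co-op's threshold: (44−26)/(44−20) = 3/4.
9/11 > 3/4, so Co-op A binds and ρ* = 9/11.

Co-op A; ρ ≥ 9/11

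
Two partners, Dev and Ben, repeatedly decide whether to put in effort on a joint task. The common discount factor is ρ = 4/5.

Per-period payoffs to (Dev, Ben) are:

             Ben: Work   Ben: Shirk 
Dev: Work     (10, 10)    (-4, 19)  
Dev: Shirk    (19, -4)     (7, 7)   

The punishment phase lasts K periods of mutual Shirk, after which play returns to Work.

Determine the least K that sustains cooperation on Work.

IC: ρ(1−ρ^K)/(1−ρ) ≥ (19−10)/(10−7) = 3.
With ρ = 4/5: need 1 − ρ^K ≥ 3·(1−4/5)/(4/5), i.e. ρ^K ≤ 0.2500.
Since (4/5)^6 = 0.2621 and (4/5)^7 = 0.2097, the smallest such K is 7.

7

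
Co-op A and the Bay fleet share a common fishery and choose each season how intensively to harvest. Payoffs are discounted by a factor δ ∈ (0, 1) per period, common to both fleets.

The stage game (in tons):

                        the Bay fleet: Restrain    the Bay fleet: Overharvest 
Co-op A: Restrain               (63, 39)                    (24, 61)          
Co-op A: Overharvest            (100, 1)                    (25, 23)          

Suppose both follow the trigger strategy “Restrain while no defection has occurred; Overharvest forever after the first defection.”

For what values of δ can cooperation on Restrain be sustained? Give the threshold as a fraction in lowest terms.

11/19

Co-op A: cooperation gives 63 each period; deviation gives 100 once then 25 forever.
  63/(1−δ) ≥ 100 + 25δ/(1−δ) ⇒ δ ≥ 37/75.
the Bay fleet: cooperation gives 39 each period; deviation gives 61 once then 23 forever.
  δ ≥ 22/38 = 11/19.
Both must hold, so the binding constraint is the Bay fleet's: δ ≥ 11/19.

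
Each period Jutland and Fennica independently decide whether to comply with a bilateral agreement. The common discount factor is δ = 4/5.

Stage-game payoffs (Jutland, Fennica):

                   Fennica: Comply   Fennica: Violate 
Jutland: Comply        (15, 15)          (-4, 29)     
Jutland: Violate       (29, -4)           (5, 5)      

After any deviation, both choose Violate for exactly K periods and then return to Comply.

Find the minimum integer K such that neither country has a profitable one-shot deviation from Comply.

2

Need Σ_{k=1}^{K} δ^k ≥ (29−15)/(15−5) = 1.4000 at δ = 4/5.
At K = 1 the sum is 0.8000 < 1.4000; at K = 2 it is 1.4400 ≥ 1.4000.
So the minimum punishment length is K = 2.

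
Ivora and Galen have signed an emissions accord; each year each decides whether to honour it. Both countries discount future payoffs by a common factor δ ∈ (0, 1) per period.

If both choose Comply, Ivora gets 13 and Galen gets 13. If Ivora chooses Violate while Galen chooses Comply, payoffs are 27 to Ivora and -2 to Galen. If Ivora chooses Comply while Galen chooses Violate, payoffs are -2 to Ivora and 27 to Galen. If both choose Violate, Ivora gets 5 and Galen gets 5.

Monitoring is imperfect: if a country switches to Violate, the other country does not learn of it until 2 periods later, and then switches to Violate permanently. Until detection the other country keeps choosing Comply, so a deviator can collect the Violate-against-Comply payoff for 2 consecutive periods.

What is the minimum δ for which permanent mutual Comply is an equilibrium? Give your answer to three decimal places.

0.798

Deviating for the 2 undetected periods gains 27−13 = 14 per period over cooperation, then loses 13−5 = 8 per period forever once punishment starts.
Gain: 14(1 + δ + … + δ^1); loss: 8·δ^2/(1−δ).
No profitable deviation ⇔ 14(1−δ^2) ≤ 8·δ^2, i.e. δ^2 ≥ 14/(14+8) = 7/11.
Hence δ ≥ (7/11)^(1/2) ≈ 0.798.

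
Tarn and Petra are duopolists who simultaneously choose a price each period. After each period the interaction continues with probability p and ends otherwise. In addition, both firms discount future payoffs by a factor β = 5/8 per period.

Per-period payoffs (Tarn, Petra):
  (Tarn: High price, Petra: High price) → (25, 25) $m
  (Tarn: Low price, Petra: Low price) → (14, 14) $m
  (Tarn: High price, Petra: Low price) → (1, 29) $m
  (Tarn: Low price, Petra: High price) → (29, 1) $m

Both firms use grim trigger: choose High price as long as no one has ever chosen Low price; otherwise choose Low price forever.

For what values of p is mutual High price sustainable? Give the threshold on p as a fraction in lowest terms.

32/75

Expected continuation weight on next period's payoff is β·p = 5/8·p, which plays the role of the discount factor.
Cooperation requires 5/8·p ≥ (29−25)/(29−14) = 4/15, hence p ≥ 32/75.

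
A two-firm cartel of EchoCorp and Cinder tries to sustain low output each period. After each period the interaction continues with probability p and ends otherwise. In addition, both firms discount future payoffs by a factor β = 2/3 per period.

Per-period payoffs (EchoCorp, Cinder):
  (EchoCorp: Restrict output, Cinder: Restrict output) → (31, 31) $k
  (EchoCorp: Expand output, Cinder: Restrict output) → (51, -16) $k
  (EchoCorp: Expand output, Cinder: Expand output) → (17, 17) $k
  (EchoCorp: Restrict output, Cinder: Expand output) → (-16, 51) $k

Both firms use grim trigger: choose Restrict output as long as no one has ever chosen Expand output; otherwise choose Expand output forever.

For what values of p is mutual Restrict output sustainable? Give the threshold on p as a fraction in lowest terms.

Expected continuation weight on next period's payoff is β·p = 2/3·p, which plays the role of the discount factor.
Cooperation requires 2/3·p ≥ (51−31)/(51−17) = 10/17, hence p ≥ 15/17.

15/17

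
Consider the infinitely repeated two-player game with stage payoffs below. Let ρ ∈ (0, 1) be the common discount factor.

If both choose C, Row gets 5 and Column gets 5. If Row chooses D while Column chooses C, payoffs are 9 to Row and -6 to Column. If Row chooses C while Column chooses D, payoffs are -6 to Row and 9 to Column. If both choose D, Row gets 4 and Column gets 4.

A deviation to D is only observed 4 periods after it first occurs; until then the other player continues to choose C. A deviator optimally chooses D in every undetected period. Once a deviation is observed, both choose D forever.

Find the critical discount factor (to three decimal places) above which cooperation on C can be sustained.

0.946

The best deviation is to choose D for all 4 undetected periods, earning 9 each, then 4 forever once detected.
Deviation value: 9(1−ρ^4)/(1−ρ) + 4ρ^4/(1−ρ); cooperation value: 5/(1−ρ).
IC: 5 ≥ 9(1−ρ^4) + 4ρ^4 = 9 − 5ρ^4.
So ρ^4 ≥ 4/5, giving ρ ≥ (4/5)^(1/4) ≈ 0.946.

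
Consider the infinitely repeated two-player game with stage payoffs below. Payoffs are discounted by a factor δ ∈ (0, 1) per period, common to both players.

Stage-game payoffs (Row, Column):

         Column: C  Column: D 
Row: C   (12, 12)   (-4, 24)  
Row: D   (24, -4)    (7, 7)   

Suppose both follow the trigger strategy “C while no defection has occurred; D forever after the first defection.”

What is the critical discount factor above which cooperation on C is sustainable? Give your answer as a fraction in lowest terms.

12/(1−δ) ≥ 24 + 7δ/(1−δ)
12 ≥ 24 − 17δ
δ ≥ 12/17.

12/17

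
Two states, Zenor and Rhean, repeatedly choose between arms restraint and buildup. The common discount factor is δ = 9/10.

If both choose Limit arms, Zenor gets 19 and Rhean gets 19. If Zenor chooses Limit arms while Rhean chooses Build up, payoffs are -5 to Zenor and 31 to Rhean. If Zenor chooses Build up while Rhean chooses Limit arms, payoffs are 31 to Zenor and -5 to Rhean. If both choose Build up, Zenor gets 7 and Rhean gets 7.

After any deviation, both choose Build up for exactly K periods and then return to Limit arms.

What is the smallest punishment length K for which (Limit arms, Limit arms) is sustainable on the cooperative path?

Need Σ_{k=1}^{K} δ^k ≥ (31−19)/(19−7) = 1.0000 at δ = 9/10.
At K = 1 the sum is 0.9000 < 1.0000; at K = 2 it is 1.7100 ≥ 1.0000.
So the minimum punishment length is K = 2.

2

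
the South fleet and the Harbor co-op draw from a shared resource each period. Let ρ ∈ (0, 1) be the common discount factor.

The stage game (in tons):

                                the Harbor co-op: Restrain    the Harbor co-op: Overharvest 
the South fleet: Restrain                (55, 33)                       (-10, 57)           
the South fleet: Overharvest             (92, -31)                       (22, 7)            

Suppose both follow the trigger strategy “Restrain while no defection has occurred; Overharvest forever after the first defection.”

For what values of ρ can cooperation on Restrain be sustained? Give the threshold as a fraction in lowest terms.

37/70

the South fleet's threshold: (92−55)/(92−22) = 37/70.
the Harbor co-op's threshold: (57−33)/(57−7) = 12/25.
37/70 > 12/25, so the South fleet binds and ρ* = 37/70.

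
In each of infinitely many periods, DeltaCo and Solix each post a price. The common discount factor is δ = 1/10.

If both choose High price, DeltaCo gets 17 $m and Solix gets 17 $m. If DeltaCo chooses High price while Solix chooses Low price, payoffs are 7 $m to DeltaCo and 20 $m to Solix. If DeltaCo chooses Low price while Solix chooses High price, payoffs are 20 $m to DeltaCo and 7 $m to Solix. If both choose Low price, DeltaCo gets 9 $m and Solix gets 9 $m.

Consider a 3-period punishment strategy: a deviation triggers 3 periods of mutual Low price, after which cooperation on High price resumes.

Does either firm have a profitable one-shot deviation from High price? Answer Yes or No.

IC: δ+…+δ^3 ≥ (20−17)/(17−9) = 3/8.
At δ = 1/10: partial sum = 0.1110 < 0.3750. Cooperation not sustainable.

Yes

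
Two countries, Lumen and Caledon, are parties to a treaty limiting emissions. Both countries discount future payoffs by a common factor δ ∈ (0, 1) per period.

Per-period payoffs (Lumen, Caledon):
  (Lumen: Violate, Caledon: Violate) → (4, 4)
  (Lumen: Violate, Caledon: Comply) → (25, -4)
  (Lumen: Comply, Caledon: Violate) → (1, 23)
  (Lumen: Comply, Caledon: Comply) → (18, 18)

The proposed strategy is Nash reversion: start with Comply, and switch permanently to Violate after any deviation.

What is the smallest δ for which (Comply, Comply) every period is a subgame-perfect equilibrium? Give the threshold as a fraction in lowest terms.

For Lumen: deviation gain 25−18 = 7, per-period punishment loss 18−4 = 14. IC gives δ ≥ 7/21 = 1/3.
For Caledon: gain 5, loss 14 per period, so δ ≥ 5/19.
The tighter constraint is Lumen's, so cooperation needs δ ≥ 1/3.

1/3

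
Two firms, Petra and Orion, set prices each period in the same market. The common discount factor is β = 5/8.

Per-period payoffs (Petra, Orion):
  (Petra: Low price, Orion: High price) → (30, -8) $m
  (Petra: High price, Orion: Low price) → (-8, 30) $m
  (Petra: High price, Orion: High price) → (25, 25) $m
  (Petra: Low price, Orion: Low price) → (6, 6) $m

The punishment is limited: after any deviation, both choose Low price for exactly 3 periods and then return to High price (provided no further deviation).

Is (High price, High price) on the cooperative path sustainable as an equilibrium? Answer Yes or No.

Comparing payoff streams over the 4 periods until play realigns: cooperate → 25(1+β+…+β^3); deviate → 30 + 6(β+…+β^3).
Cooperation is sustained iff (25−6)(β+…+β^3) ≥ 30−25.
β+…+β^3 = 5/8·(1−(5/8)^3)/(1−5/8) = 1.2598, and (30−25)/(25−6) = 0.2632.
1.2598 ≥ 0.2632, so cooperation is sustainable.

Yes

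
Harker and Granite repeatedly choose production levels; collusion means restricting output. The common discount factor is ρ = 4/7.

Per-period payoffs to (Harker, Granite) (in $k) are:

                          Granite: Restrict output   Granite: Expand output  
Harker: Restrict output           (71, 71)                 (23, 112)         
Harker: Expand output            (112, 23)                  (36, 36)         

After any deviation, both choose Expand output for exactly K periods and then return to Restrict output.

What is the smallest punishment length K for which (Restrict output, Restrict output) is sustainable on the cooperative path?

Need Σ_{k=1}^{K} ρ^k ≥ (112−71)/(71−36) = 1.1714 at ρ = 4/7.
At K = 3 the sum is 1.0845 < 1.1714; at K = 4 it is 1.1912 ≥ 1.1714.
So the minimum punishment length is K = 4.

4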